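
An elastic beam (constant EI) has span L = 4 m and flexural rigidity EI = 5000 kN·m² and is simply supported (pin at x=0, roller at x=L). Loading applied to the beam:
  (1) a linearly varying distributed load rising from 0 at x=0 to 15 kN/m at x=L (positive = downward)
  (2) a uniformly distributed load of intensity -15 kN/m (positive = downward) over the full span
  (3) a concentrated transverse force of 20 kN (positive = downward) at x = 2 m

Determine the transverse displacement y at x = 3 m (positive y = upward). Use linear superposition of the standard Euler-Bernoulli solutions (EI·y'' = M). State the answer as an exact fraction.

y(3) = -1/3840 m

Load 1 — triangular load w₀=15 kN/m (0→w₀ over full span):
  y_1 = -w₀x(7L⁴-10L²x²+3x⁴)/(360LEI) = -15·3·(7·4⁴-10·4²·3²+3·3⁴)/(360·4·5000) = -119/32000 m
Load 2 — uniform load w=-15 kN/m over full span:
  y_2 = -wx(L³-2Lx²+x³)/(24EI) = -(-15)·3·(4³-2·4·3²+3³)/(24·5000) = 57/8000 m
Load 3 — point force P=20 kN at a=2 m (b=L-a=2):
  y_3 = -Pa(L-x)(2Lx-a²-x²)/(6LEI)  [x>a] = -20·2·(4-3)·(2·4·3-2²-3²)/(6·4·5000) = -11/3000 m
Superposition: y = Σ y_i = -1/3840 m ≈ -0.000260 m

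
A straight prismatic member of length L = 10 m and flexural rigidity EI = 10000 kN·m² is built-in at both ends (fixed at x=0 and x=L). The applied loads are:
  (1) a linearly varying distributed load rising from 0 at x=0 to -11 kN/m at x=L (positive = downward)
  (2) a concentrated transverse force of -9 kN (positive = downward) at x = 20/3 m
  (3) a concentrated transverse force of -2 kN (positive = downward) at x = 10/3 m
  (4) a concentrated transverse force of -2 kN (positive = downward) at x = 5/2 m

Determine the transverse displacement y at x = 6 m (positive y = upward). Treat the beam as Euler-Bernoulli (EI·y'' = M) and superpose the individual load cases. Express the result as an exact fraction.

y(6) = 744259/40500000 m

Load 1 — triangular load w₀=-11 kN/m (0→w₀ over full span):
  y_1 = -w₀x²(L-x)²(x+2L)/(120LEI) = -(-11)·6²·(10-6)²·(6+2·10)/(120·10·10000) = 429/31250 m
Load 2 — point force P=-9 kN at a=20/3 m (b=L-a=10/3):
  y_2 = -Pb²x²(3aL-(3a+b)x)/(6L³EI)  [x≤a] = -(-9)·(10/3)²·6²·(3·(20/3)·10-(3·(20/3)+(10/3))·6)/(6·10³·10000) = 9/2500 m
Load 3 — point force P=-2 kN at a=10/3 m (b=L-a=20/3):
  y_3 = -Pa²(L-x)²(3bL-(3b+a)(L-x))/(6L³EI)  [x>a] = -(-2)·(10/3)²·(10-6)²·(3·(20/3)·10-(3·(20/3)+(10/3))·(10-6))/(6·10³·10000) = 32/50625 m
Load 4 — point force P=-2 kN at a=5/2 m (b=L-a=15/2):
  y_4 = -Pa²(L-x)²(3bL-(3b+a)(L-x))/(6L³EI)  [x>a] = -(-2)·(5/2)²·(10-6)²·(3·(15/2)·10-(3·(15/2)+(5/2))·(10-6))/(6·10³·10000) = 1/2400 m
Superposition: y = Σ y_i = 744259/40500000 m ≈ 0.018377 m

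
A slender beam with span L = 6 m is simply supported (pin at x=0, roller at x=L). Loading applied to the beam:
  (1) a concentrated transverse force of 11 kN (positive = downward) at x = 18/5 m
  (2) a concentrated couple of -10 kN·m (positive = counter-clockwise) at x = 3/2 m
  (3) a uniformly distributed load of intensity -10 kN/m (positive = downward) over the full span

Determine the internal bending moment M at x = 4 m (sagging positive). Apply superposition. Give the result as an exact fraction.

M(4) = -352/15 kN·m

Load 1 — point force P=11 kN at a=18/5 m (b=L-a=12/5):
  M_1 = Pa(L-x)/L  [x>a] = 11·(18/5)·(6-4)/6 = 66/5 kN·m
Load 2 — applied couple M₀=-10 kN·m at a=3/2 m (b=L-a=9/2):
  M_2 = M₀x/L - M₀  [x>a] = (-10)·4/6 - (-10) = 10/3 kN·m
Load 3 — uniform load w=-10 kN/m over full span:
  M_3 = wx(L-x)/2 = (-10)·4·(6-4)/2 = -40 kN·m
Superposition: M = Σ M_i = -352/15 kN·m ≈ -23.466667 kN·m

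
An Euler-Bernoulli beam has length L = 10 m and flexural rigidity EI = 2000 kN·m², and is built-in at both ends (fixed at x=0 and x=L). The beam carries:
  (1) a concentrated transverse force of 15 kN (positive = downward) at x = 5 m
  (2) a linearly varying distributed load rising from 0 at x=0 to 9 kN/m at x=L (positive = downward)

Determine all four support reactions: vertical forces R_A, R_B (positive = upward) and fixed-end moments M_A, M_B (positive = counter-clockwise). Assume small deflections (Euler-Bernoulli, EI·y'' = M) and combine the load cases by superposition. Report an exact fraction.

R_A = 21 kN, M_A = 195/4 kN·m, R_B = 39 kN, M_B = -255/4 kN·m

Load 1 — point force P=15 kN at a=5 m (b=L-a=5):
  R_A = Pb²(3a+b)/L³ = 15·5²·(3·5+5)/10³ = 15/2 kN
  M_A = Pab²/L² = 15·5·5²/10² = 75/4 kN·m
  R_B = Pa²(a+3b)/L³ = 15·5²·(5+3·5)/10³ = 15/2 kN
  M_B = -Pa²b/L² = -15·5²·5/10² = -75/4 kN·m
Load 2 — triangular load w₀=9 kN/m (0→w₀ over full span):
  R_A = 3w₀L/20 = 3·9·10/20 = 27/2 kN
  M_A = w₀L²/30 = 9·10²/30 = 30 kN·m
  R_B = 7w₀L/20 = 7·9·10/20 = 63/2 kN
  M_B = -w₀L²/20 = -9·10²/20 = -45 kN·m
Superposition: R_A = 21 kN, M_A = 195/4 kN·m, R_B = 39 kN, M_B = -255/4 kN·m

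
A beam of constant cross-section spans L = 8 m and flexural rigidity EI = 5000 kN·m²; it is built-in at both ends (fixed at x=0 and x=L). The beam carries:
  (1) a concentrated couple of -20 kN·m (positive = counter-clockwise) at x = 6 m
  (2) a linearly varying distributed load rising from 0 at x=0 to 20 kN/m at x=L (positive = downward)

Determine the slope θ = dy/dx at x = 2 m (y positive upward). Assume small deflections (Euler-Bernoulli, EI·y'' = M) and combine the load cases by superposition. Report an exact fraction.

Load 1 — applied couple M₀=-20 kN·m at a=6 m (b=L-a=2):
  θ_1 = (R_Ax²/2 - M_Ax)/EI  [x≤a] with R_A=-45/16, M_A=-25/4 = ((-45/16)·2²/2 - (-25/4)·2)/5000 = 11/8000 rad
Load 2 — triangular load w₀=20 kN/m (0→w₀ over full span):
  θ_2 = -w₀(2x(L-x)(L-2x)(x+2L)+x²(L-x)²)/(120LEI) = -20·(2·2·(8-2)·(8-2·2)·(2+2·8)+2²·(8-2)²)/(120·8·5000) = -39/5000 rad
Superposition: θ = Σ θ_i = -257/40000 rad ≈ -0.006425 rad

θ(2) = -257/40000 rad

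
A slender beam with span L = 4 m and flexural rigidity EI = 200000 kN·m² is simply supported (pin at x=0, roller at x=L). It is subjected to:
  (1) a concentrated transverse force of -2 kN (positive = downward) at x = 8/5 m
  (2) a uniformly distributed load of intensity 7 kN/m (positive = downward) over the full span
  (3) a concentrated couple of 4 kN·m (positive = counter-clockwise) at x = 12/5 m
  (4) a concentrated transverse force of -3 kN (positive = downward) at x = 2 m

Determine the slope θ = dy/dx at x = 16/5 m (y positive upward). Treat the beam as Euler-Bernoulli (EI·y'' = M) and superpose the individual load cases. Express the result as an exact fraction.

Load 1 — point force P=-2 kN at a=8/5 m (b=L-a=12/5):
  θ_1 = -Pa(2L²-6Lx+3x²+a²)/(6LEI)  [x>a] = -(-2)·(8/5)·(2·4²-6·4·(16/5)+3·(16/5)²+(8/5)²)/(6·4·200000) = -3/390625 rad
Load 2 — uniform load w=7 kN/m over full span:
  θ_2 = -w(L³-6Lx²+4x³)/(24EI) = -7·(4³-6·4·(16/5)²+4·(16/5)³)/(24·200000) = 231/3125000 rad
Load 3 — applied couple M₀=4 kN·m at a=12/5 m (b=L-a=8/5):
  θ_3 = (M₀x²/(2L)-M₀(x-a)+C₁)/EI  [x>a] with C₁=M₀(3b²-L²)/(6L)=-104/75 = (4·(16/5)²/(2·4)-4·((16/5)-(12/5))+(-104/75))/200000 = 1/375000 rad
Load 4 — point force P=-3 kN at a=2 m (b=L-a=2):
  θ_4 = -Pa(2L²-6Lx+3x²+a²)/(6LEI)  [x>a] = -(-3)·2·(2·4²-6·4·(16/5)+3·(16/5)²+2²)/(6·4·200000) = -63/5000000 rad
Superposition: θ = Σ θ_i = 4223/75000000 rad ≈ 0.000056 rad

θ(16/5) = 4223/75000000 rad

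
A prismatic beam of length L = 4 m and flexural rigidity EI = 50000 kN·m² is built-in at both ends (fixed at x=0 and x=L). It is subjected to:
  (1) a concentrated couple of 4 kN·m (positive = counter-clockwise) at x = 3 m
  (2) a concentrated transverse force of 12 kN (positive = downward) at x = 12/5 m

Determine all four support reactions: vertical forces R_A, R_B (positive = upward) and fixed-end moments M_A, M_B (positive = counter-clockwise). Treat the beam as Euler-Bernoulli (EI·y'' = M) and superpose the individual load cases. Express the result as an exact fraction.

R_A = 5349/1000 kN, M_A = 2929/500 kN·m, R_B = 6651/1000 kN, M_B = -3831/500 kN·m

Load 1 — applied couple M₀=4 kN·m at a=3 m (b=L-a=1):
  R_A = 6M₀ab/L³ = 6·4·3·1/4³ = 9/8 kN
  M_A = M₀b(2a-b)/L² = 4·1·(2·3-1)/4² = 5/4 kN·m
  R_B = -6M₀ab/L³ = -6·4·3·1/4³ = -9/8 kN
  M_B = M₀a(2b-a)/L² = 4·3·(2·1-3)/4² = -3/4 kN·m
Load 2 — point force P=12 kN at a=12/5 m (b=L-a=8/5):
  R_A = Pb²(3a+b)/L³ = 12·(8/5)²·(3·(12/5)+(8/5))/4³ = 528/125 kN
  M_A = Pab²/L² = 12·(12/5)·(8/5)²/4² = 576/125 kN·m
  R_B = Pa²(a+3b)/L³ = 12·(12/5)²·((12/5)+3·(8/5))/4³ = 972/125 kN
  M_B = -Pa²b/L² = -12·(12/5)²·(8/5)/4² = -864/125 kN·m
Superposition: R_A = 5349/1000 kN, M_A = 2929/500 kN·m, R_B = 6651/1000 kN, M_B = -3831/500 kN·m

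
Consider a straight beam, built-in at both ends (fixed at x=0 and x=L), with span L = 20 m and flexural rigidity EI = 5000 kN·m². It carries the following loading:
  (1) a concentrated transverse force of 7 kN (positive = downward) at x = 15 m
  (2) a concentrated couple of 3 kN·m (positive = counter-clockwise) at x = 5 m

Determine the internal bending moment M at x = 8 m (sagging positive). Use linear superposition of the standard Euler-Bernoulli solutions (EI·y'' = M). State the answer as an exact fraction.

M(8) = 11/10 kN·m

Load 1 — point force P=7 kN at a=15 m (b=L-a=5):
  M_1 = Pb²(3a+b)x/L³ - Pab²/L²  [x≤a] = 7·5²·(3·15+5)·8/20³ - 7·15·5²/20² = 35/16 kN·m
Load 2 — applied couple M₀=3 kN·m at a=5 m (b=L-a=15):
  M_2 = R_Ax - M_A - M₀  [x>a] with R_A=27/160, M_A=-9/16 = (27/160)·8 - (-9/16) - 3 = -87/80 kN·m
Superposition: M = Σ M_i = 11/10 kN·m ≈ 1.100000 kN·m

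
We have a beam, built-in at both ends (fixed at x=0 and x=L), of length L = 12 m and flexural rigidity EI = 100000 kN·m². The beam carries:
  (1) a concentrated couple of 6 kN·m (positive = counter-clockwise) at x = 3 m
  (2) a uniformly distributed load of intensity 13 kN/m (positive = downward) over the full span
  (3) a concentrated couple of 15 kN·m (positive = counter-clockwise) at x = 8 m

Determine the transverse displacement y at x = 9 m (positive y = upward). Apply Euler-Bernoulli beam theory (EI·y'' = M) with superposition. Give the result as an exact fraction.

y(9) = -12687/3200000 m

Load 1 — applied couple M₀=6 kN·m at a=3 m (b=L-a=9):
  y_1 = (R_Ax³/6 - M_Ax²/2 - M₀(x-a)²/2)/EI  [x>a] with R_A=9/16, M_A=-9/8 = ((9/16)·9³/6 - (-9/8)·9²/2 - 6·(9-3)²/2)/100000 = 189/3200000 m
Load 2 — uniform load w=13 kN/m over full span:
  y_2 = -wx²(L-x)²/(24EI) = -13·9²·(12-9)²/(24·100000) = -3159/800000 m
Load 3 — applied couple M₀=15 kN·m at a=8 m (b=L-a=4):
  y_3 = (R_Ax³/6 - M_Ax²/2 - M₀(x-a)²/2)/EI  [x>a] with R_A=5/3, M_A=5 = ((5/3)·9³/6 - 5·9²/2 - 15·(9-8)²/2)/100000 = -3/40000 m
Superposition: y = Σ y_i = -12687/3200000 m ≈ -0.003965 m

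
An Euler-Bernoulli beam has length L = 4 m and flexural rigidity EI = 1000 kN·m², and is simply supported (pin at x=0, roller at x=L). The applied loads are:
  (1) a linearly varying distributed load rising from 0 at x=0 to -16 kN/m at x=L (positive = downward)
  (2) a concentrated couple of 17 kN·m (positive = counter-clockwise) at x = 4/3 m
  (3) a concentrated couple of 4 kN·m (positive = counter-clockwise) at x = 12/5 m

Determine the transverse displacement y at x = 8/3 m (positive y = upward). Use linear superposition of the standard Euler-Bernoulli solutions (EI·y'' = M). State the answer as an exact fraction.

Load 1 — triangular load w₀=-16 kN/m (0→w₀ over full span):
  y_1 = -w₀x(7L⁴-10L²x²+3x⁴)/(360LEI) = -(-16)·(8/3)·(7·4⁴-10·4²·(8/3)²+3·(8/3)⁴)/(360·4·1000) = 2176/91125 m
Load 2 — applied couple M₀=17 kN·m at a=4/3 m (b=L-a=8/3):
  y_2 = (M₀x³/(6L)-M₀(x-a)²/2+C₁x)/EI  [x>a] with C₁=M₀(3b²-L²)/(6L)=34/9 = (17·(8/3)³/(6·4)-17·((8/3)-(4/3))²/2+(34/9)·(8/3))/1000 = 17/2025 m
Load 3 — applied couple M₀=4 kN·m at a=12/5 m (b=L-a=8/5):
  y_3 = (M₀x³/(6L)-M₀(x-a)²/2+C₁x)/EI  [x>a] with C₁=M₀(3b²-L²)/(6L)=-104/75 = (4·(8/3)³/(6·4)-4·((8/3)-(12/5))²/2+(-104/75)·(8/3))/1000 = -172/253125 m
Superposition: y = Σ y_i = 71977/2278125 m ≈ 0.031595 m

y(8/3) = 71977/2278125 m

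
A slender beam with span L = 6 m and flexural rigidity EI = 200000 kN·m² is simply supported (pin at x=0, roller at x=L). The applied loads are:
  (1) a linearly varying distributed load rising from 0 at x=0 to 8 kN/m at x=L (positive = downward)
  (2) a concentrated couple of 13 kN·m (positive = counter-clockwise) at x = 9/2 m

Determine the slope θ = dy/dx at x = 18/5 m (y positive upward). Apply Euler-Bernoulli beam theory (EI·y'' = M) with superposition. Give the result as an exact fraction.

θ(18/5) = 123863/2000000000 rad

Load 1 — triangular load w₀=8 kN/m (0→w₀ over full span):
  θ_1 = -w₀(7L⁴-30L²x²+15x⁴)/(360LEI) = -8·(7·6⁴-30·6²·(18/5)²+15·(18/5)⁴)/(360·6·200000) = 87/1953125 rad
Load 2 — applied couple M₀=13 kN·m at a=9/2 m (b=L-a=3/2):
  θ_2 = (M₀x²/(2L)+C₁)/EI  [x≤a] with C₁=M₀(3b²-L²)/(6L)=-169/16 = (13·(18/5)²/(2·6)+(-169/16))/200000 = 1391/80000000 rad
Superposition: θ = Σ θ_i = 123863/2000000000 rad ≈ 0.000062 rad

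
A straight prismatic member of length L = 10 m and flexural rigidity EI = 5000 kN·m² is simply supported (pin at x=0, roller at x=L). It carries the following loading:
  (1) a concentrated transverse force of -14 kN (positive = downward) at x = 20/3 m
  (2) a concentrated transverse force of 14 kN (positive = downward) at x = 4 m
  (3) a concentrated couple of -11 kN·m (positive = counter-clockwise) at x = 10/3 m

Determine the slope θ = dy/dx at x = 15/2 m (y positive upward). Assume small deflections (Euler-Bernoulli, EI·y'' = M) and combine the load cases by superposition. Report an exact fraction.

Load 1 — point force P=-14 kN at a=20/3 m (b=L-a=10/3):
  θ_1 = -Pa(2L²-6Lx+3x²+a²)/(6LEI)  [x>a] = -(-14)·(20/3)·(2·10²-6·10·(15/2)+3·(15/2)²+(20/3)²)/(6·10·5000) = -371/32400 rad
Load 2 — point force P=14 kN at a=4 m (b=L-a=6):
  θ_2 = -Pa(2L²-6Lx+3x²+a²)/(6LEI)  [x>a] = -14·4·(2·10²-6·10·(15/2)+3·(15/2)²+4²)/(6·10·5000) = 609/50000 rad
Load 3 — applied couple M₀=-11 kN·m at a=10/3 m (b=L-a=20/3):
  θ_3 = (M₀x²/(2L)-M₀(x-a)+C₁)/EI  [x>a] with C₁=M₀(3b²-L²)/(6L)=-55/9 = ((-11)·(15/2)²/(2·10)-(-11)·((15/2)-(10/3))+(-55/9))/5000 = 253/144000 rad
Superposition: θ = Σ θ_i = 80557/32400000 rad ≈ 0.002486 rad

θ(15/2) = 80557/32400000 rad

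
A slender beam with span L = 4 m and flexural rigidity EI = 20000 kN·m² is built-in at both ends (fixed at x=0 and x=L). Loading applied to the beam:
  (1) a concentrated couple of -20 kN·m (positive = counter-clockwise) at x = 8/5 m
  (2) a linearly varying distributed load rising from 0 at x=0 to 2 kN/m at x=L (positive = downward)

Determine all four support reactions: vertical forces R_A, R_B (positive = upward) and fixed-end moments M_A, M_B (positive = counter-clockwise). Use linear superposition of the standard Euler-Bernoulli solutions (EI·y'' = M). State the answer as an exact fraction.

Load 1 — applied couple M₀=-20 kN·m at a=8/5 m (b=L-a=12/5):
  R_A = 6M₀ab/L³ = 6·(-20)·(8/5)·(12/5)/4³ = -36/5 kN
  M_A = M₀b(2a-b)/L² = (-20)·(12/5)·(2·(8/5)-(12/5))/4² = -12/5 kN·m
  R_B = -6M₀ab/L³ = -6·(-20)·(8/5)·(12/5)/4³ = 36/5 kN
  M_B = M₀a(2b-a)/L² = (-20)·(8/5)·(2·(12/5)-(8/5))/4² = -32/5 kN·m
Load 2 — triangular load w₀=2 kN/m (0→w₀ over full span):
  R_A = 3w₀L/20 = 3·2·4/20 = 6/5 kN
  M_A = w₀L²/30 = 2·4²/30 = 16/15 kN·m
  R_B = 7w₀L/20 = 7·2·4/20 = 14/5 kN
  M_B = -w₀L²/20 = -2·4²/20 = -8/5 kN·m
Superposition: R_A = -6 kN, M_A = -4/3 kN·m, R_B = 10 kN, M_B = -8 kN·m

R_A = -6 kN, M_A = -4/3 kN·m, R_B = 10 kN, M_B = -8 kN·m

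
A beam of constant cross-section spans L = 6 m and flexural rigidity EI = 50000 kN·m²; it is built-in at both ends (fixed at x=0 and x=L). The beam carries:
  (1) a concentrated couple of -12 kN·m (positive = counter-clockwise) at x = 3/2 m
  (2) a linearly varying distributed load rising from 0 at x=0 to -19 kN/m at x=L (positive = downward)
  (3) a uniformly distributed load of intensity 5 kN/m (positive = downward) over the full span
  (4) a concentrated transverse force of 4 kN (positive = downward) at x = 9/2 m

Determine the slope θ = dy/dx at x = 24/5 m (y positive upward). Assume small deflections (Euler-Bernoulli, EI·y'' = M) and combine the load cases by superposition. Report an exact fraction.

Load 1 — applied couple M₀=-12 kN·m at a=3/2 m (b=L-a=9/2):
  θ_1 = (R_Ax²/2 - M_Ax - M₀(x-a))/EI  [x>a] with R_A=-9/4, M_A=9/4 = ((-9/4)·(24/5)²/2 - (9/4)·(24/5) - (-12)·((24/5)-(3/2)))/50000 = 9/156250 rad
Load 2 — triangular load w₀=-19 kN/m (0→w₀ over full span):
  θ_2 = -w₀(2x(L-x)(L-2x)(x+2L)+x²(L-x)²)/(120LEI) = -(-19)·(2·(24/5)·(6-(24/5))·(6-2·(24/5))·((24/5)+2·6)+(24/5)²·(6-(24/5))²)/(120·6·50000) = -684/1953125 rad
Load 3 — uniform load w=5 kN/m over full span:
  θ_3 = -wx(L-x)(L-2x)/(12EI) = -5·(24/5)·(6-(24/5))·(6-2·(24/5))/(12·50000) = 27/156250 rad
Load 4 — point force P=4 kN at a=9/2 m (b=L-a=3/2):
  θ_4 = Pa²(L-x)(2bL-(3b+a)(L-x))/(2L³EI)  [x>a] = 4·(9/2)²·(6-(24/5))·(2·(3/2)·6-(3·(3/2)+(9/2))·(6-(24/5)))/(2·6³·50000) = 81/2500000 rad
Superposition: θ = Σ θ_i = -5463/62500000 rad ≈ -0.000087 rad

θ(24/5) = -5463/62500000 rad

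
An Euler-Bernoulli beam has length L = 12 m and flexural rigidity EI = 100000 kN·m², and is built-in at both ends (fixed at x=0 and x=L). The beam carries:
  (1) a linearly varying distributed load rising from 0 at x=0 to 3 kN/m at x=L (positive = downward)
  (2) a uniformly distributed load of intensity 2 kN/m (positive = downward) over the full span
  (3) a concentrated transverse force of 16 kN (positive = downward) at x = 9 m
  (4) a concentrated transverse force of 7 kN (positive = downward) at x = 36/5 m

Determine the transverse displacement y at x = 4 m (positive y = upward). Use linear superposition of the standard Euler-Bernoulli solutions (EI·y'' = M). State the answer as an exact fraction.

y(4) = -10717/4687500 m

Load 1 — triangular load w₀=3 kN/m (0→w₀ over full span):
  y_1 = -w₀x²(L-x)²(x+2L)/(120LEI) = -3·4²·(12-4)²·(4+2·12)/(120·12·100000) = -28/46875 m
Load 2 — uniform load w=2 kN/m over full span:
  y_2 = -wx²(L-x)²/(24EI) = -2·4²·(12-4)²/(24·100000) = -8/9375 m
Load 3 — point force P=16 kN at a=9 m (b=L-a=3):
  y_3 = -Pb²x²(3aL-(3a+b)x)/(6L³EI)  [x≤a] = -16·3²·4²·(3·9·12-(3·9+3)·4)/(6·12³·100000) = -17/37500 m
Load 4 — point force P=7 kN at a=36/5 m (b=L-a=24/5):
  y_4 = -Pb²x²(3aL-(3a+b)x)/(6L³EI)  [x≤a] = -7·(24/5)²·4²·(3·(36/5)·12-(3·(36/5)+(24/5))·4)/(6·12³·100000) = -448/1171875 m
Superposition: y = Σ y_i = -10717/4687500 m ≈ -0.002286 m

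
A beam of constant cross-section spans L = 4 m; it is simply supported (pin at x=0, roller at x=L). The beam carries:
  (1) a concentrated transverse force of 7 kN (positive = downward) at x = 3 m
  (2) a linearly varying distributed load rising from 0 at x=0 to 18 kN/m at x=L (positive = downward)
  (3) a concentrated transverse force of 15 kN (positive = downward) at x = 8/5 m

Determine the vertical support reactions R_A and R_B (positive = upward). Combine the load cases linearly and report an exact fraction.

R_A = 91/4 kN, R_B = 141/4 kN

Load 1 — point force P=7 kN at a=3 m (b=L-a=1):
  R_A = Pb/L = 7·1/4 = 7/4 kN
  R_B = Pa/L = 7·3/4 = 21/4 kN
Load 2 — triangular load w₀=18 kN/m (0→w₀ over full span):
  R_A = w₀L/6 = 18·4/6 = 12 kN
  R_B = w₀L/3 = 18·4/3 = 24 kN
Load 3 — point force P=15 kN at a=8/5 m (b=L-a=12/5):
  R_A = Pb/L = 15·(12/5)/4 = 9 kN
  R_B = Pa/L = 15·(8/5)/4 = 6 kN
Superposition: R_A = 91/4 kN, R_B = 141/4 kN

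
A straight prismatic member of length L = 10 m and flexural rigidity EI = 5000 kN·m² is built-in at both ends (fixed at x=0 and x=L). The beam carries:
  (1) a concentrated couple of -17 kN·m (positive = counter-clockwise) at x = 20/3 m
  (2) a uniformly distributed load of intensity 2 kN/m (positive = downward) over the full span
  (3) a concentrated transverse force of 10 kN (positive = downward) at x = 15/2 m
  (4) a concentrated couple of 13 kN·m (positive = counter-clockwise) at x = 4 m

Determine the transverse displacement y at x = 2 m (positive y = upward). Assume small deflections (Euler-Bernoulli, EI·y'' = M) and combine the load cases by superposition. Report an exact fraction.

Load 1 — applied couple M₀=-17 kN·m at a=20/3 m (b=L-a=10/3):
  y_1 = (R_Ax³/6 - M_Ax²/2)/EI  [x≤a] with R_A=-34/15, M_A=-17/3 = ((-34/15)·2³/6 - (-17/3)·2²/2)/5000 = 187/112500 m
Load 2 — uniform load w=2 kN/m over full span:
  y_2 = -wx²(L-x)²/(24EI) = -2·2²·(10-2)²/(24·5000) = -8/1875 m
Load 3 — point force P=10 kN at a=15/2 m (b=L-a=5/2):
  y_3 = -Pb²x²(3aL-(3a+b)x)/(6L³EI)  [x≤a] = -10·(5/2)²·2²·(3·(15/2)·10-(3·(15/2)+(5/2))·2)/(6·10³·5000) = -7/4800 m
Load 4 — applied couple M₀=13 kN·m at a=4 m (b=L-a=6):
  y_4 = (R_Ax³/6 - M_Ax²/2)/EI  [x≤a] with R_A=234/125, M_A=39/25 = ((234/125)·2³/6 - (39/25)·2²/2)/5000 = -39/312500 m
Superposition: y = Σ y_i = -188441/45000000 m ≈ -0.004188 m

y(2) = -188441/45000000 m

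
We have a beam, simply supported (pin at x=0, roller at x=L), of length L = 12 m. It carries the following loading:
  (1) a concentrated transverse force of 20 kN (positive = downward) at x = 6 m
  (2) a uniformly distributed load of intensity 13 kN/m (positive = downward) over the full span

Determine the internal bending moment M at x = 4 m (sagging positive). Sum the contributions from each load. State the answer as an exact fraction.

Load 1 — point force P=20 kN at a=6 m (b=L-a=6):
  M_1 = Pbx/L  [x≤a] = 20·6·4/12 = 40 kN·m
Load 2 — uniform load w=13 kN/m over full span:
  M_2 = wx(L-x)/2 = 13·4·(12-4)/2 = 208 kN·m
Superposition: M = Σ M_i = 248 kN·m ≈ 248.000000 kN·m

M(4) = 248 kN·m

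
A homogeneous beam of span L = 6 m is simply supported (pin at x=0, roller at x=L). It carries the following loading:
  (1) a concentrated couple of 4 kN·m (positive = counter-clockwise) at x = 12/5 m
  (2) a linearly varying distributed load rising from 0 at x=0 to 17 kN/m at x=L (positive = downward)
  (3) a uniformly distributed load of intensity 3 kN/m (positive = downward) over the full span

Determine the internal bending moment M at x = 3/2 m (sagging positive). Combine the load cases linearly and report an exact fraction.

M(3/2) = 1121/32 kN·m

Load 1 — applied couple M₀=4 kN·m at a=12/5 m (b=L-a=18/5):
  M_1 = M₀x/L  [x≤a] = 4·(3/2)/6 = 1 kN·m
Load 2 — triangular load w₀=17 kN/m (0→w₀ over full span):
  M_2 = w₀Lx/6 - w₀x³/(6L) = 17·6·(3/2)/6 - 17·(3/2)³/(6·6) = 765/32 kN·m
Load 3 — uniform load w=3 kN/m over full span:
  M_3 = wx(L-x)/2 = 3·(3/2)·(6-(3/2))/2 = 81/8 kN·m
Superposition: M = Σ M_i = 1121/32 kN·m ≈ 35.031250 kN·m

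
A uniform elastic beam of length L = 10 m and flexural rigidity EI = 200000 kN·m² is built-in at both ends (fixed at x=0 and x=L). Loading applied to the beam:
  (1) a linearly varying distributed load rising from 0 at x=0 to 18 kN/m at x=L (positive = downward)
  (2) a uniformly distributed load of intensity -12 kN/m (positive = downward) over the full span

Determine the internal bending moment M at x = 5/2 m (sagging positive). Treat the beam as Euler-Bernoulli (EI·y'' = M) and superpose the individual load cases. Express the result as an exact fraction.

Load 1 — triangular load w₀=18 kN/m (0→w₀ over full span):
  M_1 = 3w₀Lx/20 - w₀L²/30 - w₀x³/(6L) = 3·18·10·(5/2)/20 - 18·10²/30 - 18·(5/2)³/(6·10) = 45/16 kN·m
Load 2 — uniform load w=-12 kN/m over full span:
  M_2 = wLx/2 - wL²/12 - wx²/2 = (-12)·10·(5/2)/2 - (-12)·10²/12 - (-12)·(5/2)²/2 = -25/2 kN·m
Superposition: M = Σ M_i = -155/16 kN·m ≈ -9.687500 kN·m

M(5/2) = -155/16 kN·m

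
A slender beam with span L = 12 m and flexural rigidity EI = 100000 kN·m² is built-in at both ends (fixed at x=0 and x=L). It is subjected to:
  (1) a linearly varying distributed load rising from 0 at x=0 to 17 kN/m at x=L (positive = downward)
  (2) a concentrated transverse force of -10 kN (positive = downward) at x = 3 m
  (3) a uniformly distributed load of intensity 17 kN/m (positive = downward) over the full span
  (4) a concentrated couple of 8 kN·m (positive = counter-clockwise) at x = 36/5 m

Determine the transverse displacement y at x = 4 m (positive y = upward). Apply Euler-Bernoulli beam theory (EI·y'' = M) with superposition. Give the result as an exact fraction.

y(4) = -57791/5625000 m

Load 1 — triangular load w₀=17 kN/m (0→w₀ over full span):
  y_1 = -w₀x²(L-x)²(x+2L)/(120LEI) = -17·4²·(12-4)²·(4+2·12)/(120·12·100000) = -476/140625 m
Load 2 — point force P=-10 kN at a=3 m (b=L-a=9):
  y_2 = -Pa²(L-x)²(3bL-(3b+a)(L-x))/(6L³EI)  [x>a] = -(-10)·3²·(12-4)²·(3·9·12-(3·9+3)·(12-4))/(6·12³·100000) = 7/15000 m
Load 3 — uniform load w=17 kN/m over full span:
  y_3 = -wx²(L-x)²/(24EI) = -17·4²·(12-4)²/(24·100000) = -68/9375 m
Load 4 — applied couple M₀=8 kN·m at a=36/5 m (b=L-a=24/5):
  y_4 = (R_Ax³/6 - M_Ax²/2)/EI  [x≤a] with R_A=24/25, M_A=64/25 = ((24/25)·4³/6 - (64/25)·4²/2)/100000 = -8/78125 m
Superposition: y = Σ y_i = -57791/5625000 m ≈ -0.010274 m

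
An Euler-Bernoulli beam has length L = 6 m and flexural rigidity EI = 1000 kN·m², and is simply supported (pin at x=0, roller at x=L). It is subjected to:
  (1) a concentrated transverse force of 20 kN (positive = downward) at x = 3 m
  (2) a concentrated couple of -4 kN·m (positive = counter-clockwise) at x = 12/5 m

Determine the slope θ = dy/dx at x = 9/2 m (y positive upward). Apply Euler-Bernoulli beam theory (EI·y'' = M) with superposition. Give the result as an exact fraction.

θ(9/2) = 877/25000 rad

Load 1 — point force P=20 kN at a=3 m (b=L-a=3):
  θ_1 = -Pa(2L²-6Lx+3x²+a²)/(6LEI)  [x>a] = -20·3·(2·6²-6·6·(9/2)+3·(9/2)²+3²)/(6·6·1000) = 27/800 rad
Load 2 — applied couple M₀=-4 kN·m at a=12/5 m (b=L-a=18/5):
  θ_2 = (M₀x²/(2L)-M₀(x-a)+C₁)/EI  [x>a] with C₁=M₀(3b²-L²)/(6L)=-8/25 = ((-4)·(9/2)²/(2·6)-(-4)·((9/2)-(12/5))+(-8/25))/1000 = 133/100000 rad
Superposition: θ = Σ θ_i = 877/25000 rad ≈ 0.035080 rad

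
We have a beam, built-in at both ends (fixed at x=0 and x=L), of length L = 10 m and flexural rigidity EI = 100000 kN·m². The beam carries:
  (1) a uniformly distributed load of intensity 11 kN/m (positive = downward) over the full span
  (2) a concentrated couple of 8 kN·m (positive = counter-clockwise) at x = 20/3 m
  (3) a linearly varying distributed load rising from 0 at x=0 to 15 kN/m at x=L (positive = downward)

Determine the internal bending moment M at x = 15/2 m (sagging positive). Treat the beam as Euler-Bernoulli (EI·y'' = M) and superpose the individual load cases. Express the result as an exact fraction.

Load 1 — uniform load w=11 kN/m over full span:
  M_1 = wLx/2 - wL²/12 - wx²/2 = 11·10·(15/2)/2 - 11·10²/12 - 11·(15/2)²/2 = 275/24 kN·m
Load 2 — applied couple M₀=8 kN·m at a=20/3 m (b=L-a=10/3):
  M_2 = R_Ax - M_A - M₀  [x>a] with R_A=16/15, M_A=8/3 = (16/15)·(15/2) - (8/3) - 8 = -8/3 kN·m
Load 3 — triangular load w₀=15 kN/m (0→w₀ over full span):
  M_3 = 3w₀Lx/20 - w₀L²/30 - w₀x³/(6L) = 3·15·10·(15/2)/20 - 15·10²/30 - 15·(15/2)³/(6·10) = 425/32 kN·m
Superposition: M = Σ M_i = 2119/96 kN·m ≈ 22.072917 kN·m

M(15/2) = 2119/96 kN·m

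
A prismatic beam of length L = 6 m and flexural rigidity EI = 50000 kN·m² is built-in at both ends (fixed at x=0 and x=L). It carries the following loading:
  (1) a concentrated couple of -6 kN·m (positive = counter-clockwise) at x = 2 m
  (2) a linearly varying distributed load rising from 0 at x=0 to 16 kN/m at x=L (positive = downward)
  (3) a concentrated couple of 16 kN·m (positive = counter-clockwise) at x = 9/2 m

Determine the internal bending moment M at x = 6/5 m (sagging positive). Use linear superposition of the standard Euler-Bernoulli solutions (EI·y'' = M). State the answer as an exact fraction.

Load 1 — applied couple M₀=-6 kN·m at a=2 m (b=L-a=4):
  M_1 = R_Ax - M_A  [x≤a] with R_A=-4/3, M_A=0 = (-4/3)·(6/5) - 0 = -8/5 kN·m
Load 2 — triangular load w₀=16 kN/m (0→w₀ over full span):
  M_2 = 3w₀Lx/20 - w₀L²/30 - w₀x³/(6L) = 3·16·6·(6/5)/20 - 16·6²/30 - 16·(6/5)³/(6·6) = -336/125 kN·m
Load 3 — applied couple M₀=16 kN·m at a=9/2 m (b=L-a=3/2):
  M_3 = R_Ax - M_A  [x≤a] with R_A=3, M_A=5 = 3·(6/5) - 5 = -7/5 kN·m
Superposition: M = Σ M_i = -711/125 kN·m ≈ -5.688000 kN·m

M(6/5) = -711/125 kN·m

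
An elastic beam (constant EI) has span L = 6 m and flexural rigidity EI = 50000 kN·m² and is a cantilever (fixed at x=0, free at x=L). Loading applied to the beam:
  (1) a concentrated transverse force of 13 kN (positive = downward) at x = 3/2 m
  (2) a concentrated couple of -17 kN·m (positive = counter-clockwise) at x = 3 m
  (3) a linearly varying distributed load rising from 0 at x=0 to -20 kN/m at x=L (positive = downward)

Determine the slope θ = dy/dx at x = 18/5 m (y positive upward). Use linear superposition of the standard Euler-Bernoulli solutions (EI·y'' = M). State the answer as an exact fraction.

Load 1 — point force P=13 kN at a=3/2 m (b=L-a=9/2):
  θ_1 = -Pa²/(2EI)  [x>a] = -13·(3/2)²/(2·50000) = -117/400000 rad
Load 2 — applied couple M₀=-17 kN·m at a=3 m (b=L-a=3):
  θ_2 = M₀a/EI  [x>a] = (-17)·3/50000 = -51/50000 rad
Load 3 — triangular load w₀=-20 kN/m (0→w₀ over full span):
  θ_3 = (w₀Lx²/4-w₀L²x/3-w₀x⁴/(24L))/EI = ((-20)·6·(18/5)²/4-(-20)·6²·(18/5)/3-(-20)·(18/5)⁴/(24·6))/50000 = 15579/1562500 rad
Superposition: θ = Σ θ_i = 432903/50000000 rad ≈ 0.008658 rad

θ(18/5) = 432903/50000000 rad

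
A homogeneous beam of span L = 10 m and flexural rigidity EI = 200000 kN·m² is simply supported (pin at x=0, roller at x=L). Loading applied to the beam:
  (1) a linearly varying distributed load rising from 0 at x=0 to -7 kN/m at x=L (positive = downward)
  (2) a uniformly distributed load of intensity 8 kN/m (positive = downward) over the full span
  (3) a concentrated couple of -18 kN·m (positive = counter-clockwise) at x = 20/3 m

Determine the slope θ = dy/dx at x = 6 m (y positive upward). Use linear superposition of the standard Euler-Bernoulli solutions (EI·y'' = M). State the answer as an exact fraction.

Load 1 — triangular load w₀=-7 kN/m (0→w₀ over full span):
  θ_1 = -w₀(7L⁴-30L²x²+15x⁴)/(360LEI) = -(-7)·(7·10⁴-30·10²·6²+15·6⁴)/(360·10·200000) = -203/1125000 rad
Load 2 — uniform load w=8 kN/m over full span:
  θ_2 = -w(L³-6Lx²+4x³)/(24EI) = -8·(10³-6·10·6²+4·6³)/(24·200000) = 37/75000 rad
Load 3 — applied couple M₀=-18 kN·m at a=20/3 m (b=L-a=10/3):
  θ_3 = (M₀x²/(2L)+C₁)/EI  [x≤a] with C₁=M₀(3b²-L²)/(6L)=20 = ((-18)·6²/(2·10)+20)/200000 = -31/500000 rad
Superposition: θ = Σ θ_i = 1129/4500000 rad ≈ 0.000251 rad

θ(6) = 1129/4500000 rad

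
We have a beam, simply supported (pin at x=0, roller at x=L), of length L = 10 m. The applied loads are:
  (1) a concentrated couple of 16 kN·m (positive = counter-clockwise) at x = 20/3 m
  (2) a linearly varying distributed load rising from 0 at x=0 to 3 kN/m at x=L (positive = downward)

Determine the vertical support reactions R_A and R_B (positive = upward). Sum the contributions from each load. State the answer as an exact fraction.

Load 1 — applied couple M₀=16 kN·m at a=20/3 m (b=L-a=10/3):
  R_A = M₀/L = 16/10 = 8/5 kN
  R_B = -M₀/L = -16/10 = -8/5 kN
Load 2 — triangular load w₀=3 kN/m (0→w₀ over full span):
  R_A = w₀L/6 = 3·10/6 = 5 kN
  R_B = w₀L/3 = 3·10/3 = 10 kN
Superposition: R_A = 33/5 kN, R_B = 42/5 kN

R_A = 33/5 kN, R_B = 42/5 kN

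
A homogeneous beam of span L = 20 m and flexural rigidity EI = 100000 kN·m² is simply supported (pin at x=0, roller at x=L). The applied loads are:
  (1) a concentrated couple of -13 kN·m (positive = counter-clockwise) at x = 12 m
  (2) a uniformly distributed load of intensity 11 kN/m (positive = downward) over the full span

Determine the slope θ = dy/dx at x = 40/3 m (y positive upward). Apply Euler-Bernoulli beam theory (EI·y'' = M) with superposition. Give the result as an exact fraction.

Load 1 — applied couple M₀=-13 kN·m at a=12 m (b=L-a=8):
  θ_1 = (M₀x²/(2L)-M₀(x-a)+C₁)/EI  [x>a] with C₁=M₀(3b²-L²)/(6L)=338/15 = ((-13)·(40/3)²/(2·20)-(-13)·((40/3)-12)+(338/15))/100000 = -403/2250000 rad
Load 2 — uniform load w=11 kN/m over full span:
  θ_2 = -w(L³-6Lx²+4x³)/(24EI) = -11·(20³-6·20·(40/3)²+4·(40/3)³)/(24·100000) = 143/8100 rad
Superposition: θ = Σ θ_i = 353873/20250000 rad ≈ 0.017475 rad

θ(40/3) = 353873/20250000 rad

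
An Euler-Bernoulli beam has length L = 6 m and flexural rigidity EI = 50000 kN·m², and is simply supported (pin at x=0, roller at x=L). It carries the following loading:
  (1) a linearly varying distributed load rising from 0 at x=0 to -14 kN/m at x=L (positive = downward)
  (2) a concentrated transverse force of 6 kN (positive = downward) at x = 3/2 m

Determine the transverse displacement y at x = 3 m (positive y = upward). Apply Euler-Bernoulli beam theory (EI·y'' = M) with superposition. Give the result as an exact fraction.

y(3) = 1593/800000 m

Load 1 — triangular load w₀=-14 kN/m (0→w₀ over full span):
  y_1 = -w₀x(7L⁴-10L²x²+3x⁴)/(360LEI) = -(-14)·3·(7·6⁴-10·6²·3²+3·3⁴)/(360·6·50000) = 189/80000 m
Load 2 — point force P=6 kN at a=3/2 m (b=L-a=9/2):
  y_2 = -Pa(L-x)(2Lx-a²-x²)/(6LEI)  [x>a] = -6·(3/2)·(6-3)·(2·6·3-(3/2)²-3²)/(6·6·50000) = -297/800000 m
Superposition: y = Σ y_i = 1593/800000 m ≈ 0.001991 m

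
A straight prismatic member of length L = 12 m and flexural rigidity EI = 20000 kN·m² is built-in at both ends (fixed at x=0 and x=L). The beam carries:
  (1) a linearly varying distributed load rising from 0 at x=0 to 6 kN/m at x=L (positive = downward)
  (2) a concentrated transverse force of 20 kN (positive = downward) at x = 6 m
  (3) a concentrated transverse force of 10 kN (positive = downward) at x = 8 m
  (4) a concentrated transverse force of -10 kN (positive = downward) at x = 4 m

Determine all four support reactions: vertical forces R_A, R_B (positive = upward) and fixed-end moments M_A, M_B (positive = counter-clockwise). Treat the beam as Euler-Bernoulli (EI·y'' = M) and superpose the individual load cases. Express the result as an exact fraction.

R_A = 2158/135 kN, M_A = 2246/45 kN·m, R_B = 5402/135 kN, M_B = -3694/45 kN·m

Load 1 — triangular load w₀=6 kN/m (0→w₀ over full span):
  R_A = 3w₀L/20 = 3·6·12/20 = 54/5 kN
  M_A = w₀L²/30 = 6·12²/30 = 144/5 kN·m
  R_B = 7w₀L/20 = 7·6·12/20 = 126/5 kN
  M_B = -w₀L²/20 = -6·12²/20 = -216/5 kN·m
Load 2 — point force P=20 kN at a=6 m (b=L-a=6):
  R_A = Pb²(3a+b)/L³ = 20·6²·(3·6+6)/12³ = 10 kN
  M_A = Pab²/L² = 20·6·6²/12² = 30 kN·m
  R_B = Pa²(a+3b)/L³ = 20·6²·(6+3·6)/12³ = 10 kN
  M_B = -Pa²b/L² = -20·6²·6/12² = -30 kN·m
Load 3 — point force P=10 kN at a=8 m (b=L-a=4):
  R_A = Pb²(3a+b)/L³ = 10·4²·(3·8+4)/12³ = 70/27 kN
  M_A = Pab²/L² = 10·8·4²/12² = 80/9 kN·m
  R_B = Pa²(a+3b)/L³ = 10·8²·(8+3·4)/12³ = 200/27 kN
  M_B = -Pa²b/L² = -10·8²·4/12² = -160/9 kN·m
Load 4 — point force P=-10 kN at a=4 m (b=L-a=8):
  R_A = Pb²(3a+b)/L³ = (-10)·8²·(3·4+8)/12³ = -200/27 kN
  M_A = Pab²/L² = (-10)·4·8²/12² = -160/9 kN·m
  R_B = Pa²(a+3b)/L³ = (-10)·4²·(4+3·8)/12³ = -70/27 kN
  M_B = -Pa²b/L² = -(-10)·4²·8/12² = 80/9 kN·m
Superposition: R_A = 2158/135 kN, M_A = 2246/45 kN·m, R_B = 5402/135 kN, M_B = -3694/45 kN·m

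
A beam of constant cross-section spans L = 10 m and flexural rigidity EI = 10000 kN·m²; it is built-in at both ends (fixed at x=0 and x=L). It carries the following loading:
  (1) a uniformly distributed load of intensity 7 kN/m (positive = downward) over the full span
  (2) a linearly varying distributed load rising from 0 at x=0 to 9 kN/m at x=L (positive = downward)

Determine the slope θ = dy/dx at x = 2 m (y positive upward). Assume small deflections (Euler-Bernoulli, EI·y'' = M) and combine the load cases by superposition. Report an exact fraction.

Load 1 — uniform load w=7 kN/m over full span:
  θ_1 = -wx(L-x)(L-2x)/(12EI) = -7·2·(10-2)·(10-2·2)/(12·10000) = -7/1250 rad
Load 2 — triangular load w₀=9 kN/m (0→w₀ over full span):
  θ_2 = -w₀(2x(L-x)(L-2x)(x+2L)+x²(L-x)²)/(120LEI) = -9·(2·2·(10-2)·(10-2·2)·(2+2·10)+2²·(10-2)²)/(120·10·10000) = -21/6250 rad
Superposition: θ = Σ θ_i = -28/3125 rad ≈ -0.008960 rad

θ(2) = -28/3125 rad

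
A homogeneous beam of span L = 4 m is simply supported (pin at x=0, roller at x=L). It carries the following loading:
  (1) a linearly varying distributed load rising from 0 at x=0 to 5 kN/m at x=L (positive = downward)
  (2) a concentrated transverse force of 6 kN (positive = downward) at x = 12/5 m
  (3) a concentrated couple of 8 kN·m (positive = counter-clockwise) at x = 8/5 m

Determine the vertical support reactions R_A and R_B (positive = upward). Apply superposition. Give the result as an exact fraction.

Load 1 — triangular load w₀=5 kN/m (0→w₀ over full span):
  R_A = w₀L/6 = 5·4/6 = 10/3 kN
  R_B = w₀L/3 = 5·4/3 = 20/3 kN
Load 2 — point force P=6 kN at a=12/5 m (b=L-a=8/5):
  R_A = Pb/L = 6·(8/5)/4 = 12/5 kN
  R_B = Pa/L = 6·(12/5)/4 = 18/5 kN
Load 3 — applied couple M₀=8 kN·m at a=8/5 m (b=L-a=12/5):
  R_A = M₀/L = 8/4 = 2 kN
  R_B = -M₀/L = -8/4 = -2 kN
Superposition: R_A = 116/15 kN, R_B = 124/15 kN

R_A = 116/15 kN, R_B = 124/15 kN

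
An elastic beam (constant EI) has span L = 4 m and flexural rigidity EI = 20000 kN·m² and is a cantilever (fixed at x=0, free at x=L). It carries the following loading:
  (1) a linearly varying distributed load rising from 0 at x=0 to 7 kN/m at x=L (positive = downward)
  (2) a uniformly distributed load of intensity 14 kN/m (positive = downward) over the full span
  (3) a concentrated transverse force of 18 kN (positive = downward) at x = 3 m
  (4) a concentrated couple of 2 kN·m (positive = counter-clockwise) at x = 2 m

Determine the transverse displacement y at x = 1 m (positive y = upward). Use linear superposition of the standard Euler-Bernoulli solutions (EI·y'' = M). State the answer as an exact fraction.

y(1) = -41567/9600000 m

Load 1 — triangular load w₀=7 kN/m (0→w₀ over full span):
  y_1 = (w₀Lx³/12-w₀L²x²/6-w₀x⁵/(120L))/EI = (7·4·1³/12-7·4²·1²/6-7·1⁵/(120·4))/20000 = -7847/9600000 m
Load 2 — uniform load w=14 kN/m over full span:
  y_2 = -wx²(x²-4Lx+6L²)/(24EI) = -14·1²·(1²-4·4·1+6·4²)/(24·20000) = -189/80000 m
Load 3 — point force P=18 kN at a=3 m (b=L-a=1):
  y_3 = -Px²(3a-x)/(6EI)  [x≤a] = -18·1²·(3·3-1)/(6·20000) = -3/2500 m
Load 4 — applied couple M₀=2 kN·m at a=2 m (b=L-a=2):
  y_4 = M₀x²/(2EI)  [x≤a] = 2·1²/(2·20000) = 1/20000 m
Superposition: y = Σ y_i = -41567/9600000 m ≈ -0.004330 m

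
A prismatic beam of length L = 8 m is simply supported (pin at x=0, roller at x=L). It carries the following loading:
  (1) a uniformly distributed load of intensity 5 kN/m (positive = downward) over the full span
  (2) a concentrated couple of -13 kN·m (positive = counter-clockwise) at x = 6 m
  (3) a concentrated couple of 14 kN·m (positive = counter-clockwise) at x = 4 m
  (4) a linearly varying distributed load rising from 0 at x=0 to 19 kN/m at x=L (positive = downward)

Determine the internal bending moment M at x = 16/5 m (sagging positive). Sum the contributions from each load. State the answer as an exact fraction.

Load 1 — uniform load w=5 kN/m over full span:
  M_1 = wx(L-x)/2 = 5·(16/5)·(8-(16/5))/2 = 192/5 kN·m
Load 2 — applied couple M₀=-13 kN·m at a=6 m (b=L-a=2):
  M_2 = M₀x/L  [x≤a] = (-13)·(16/5)/8 = -26/5 kN·m
Load 3 — applied couple M₀=14 kN·m at a=4 m (b=L-a=4):
  M_3 = M₀x/L  [x≤a] = 14·(16/5)/8 = 28/5 kN·m
Load 4 — triangular load w₀=19 kN/m (0→w₀ over full span):
  M_4 = w₀Lx/6 - w₀x³/(6L) = 19·8·(16/5)/6 - 19·(16/5)³/(6·8) = 8512/125 kN·m
Superposition: M = Σ M_i = 13362/125 kN·m ≈ 106.896000 kN·m

M(16/5) = 13362/125 kN·m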